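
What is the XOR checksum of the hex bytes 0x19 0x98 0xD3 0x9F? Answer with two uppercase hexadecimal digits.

XOR the bytes together:
  start with 0x19
  0x19 ⊕ 0x98 = 0x81
  0x81 ⊕ 0xD3 = 0x52
  0x52 ⊕ 0x9F = 0xCD

CD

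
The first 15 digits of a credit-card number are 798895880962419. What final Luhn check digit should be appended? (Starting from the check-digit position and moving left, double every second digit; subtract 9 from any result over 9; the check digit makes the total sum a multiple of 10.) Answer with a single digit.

Partial digits right→left: 9 1 4 2 6 9 0 8 8 5 9 8 8 9 7
Double every second digit counting from the check-digit position (so the 1st, 3rd, 5th, ... of the partial from the right).
  doubled (with −9 where >9): 9 8 3 0 7 9 7 5 → sum 48
  kept as-is: 1 2 9 8 5 8 9 → sum 42
Total = 48 + 42 = 90.
Check digit = (10 − (90 mod 10)) mod 10 = 0.

0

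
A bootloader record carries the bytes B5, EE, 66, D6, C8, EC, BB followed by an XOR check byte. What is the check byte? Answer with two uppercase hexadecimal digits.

74

XOR the bytes together:
  start with 0xB5
  0xB5 ⊕ 0xEE = 0x5B
  0x5B ⊕ 0x66 = 0x3D
  0x3D ⊕ 0xD6 = 0xEB
  0xEB ⊕ 0xC8 = 0x23
  0x23 ⊕ 0xEC = 0xCF
  0xCF ⊕ 0xBB = 0x74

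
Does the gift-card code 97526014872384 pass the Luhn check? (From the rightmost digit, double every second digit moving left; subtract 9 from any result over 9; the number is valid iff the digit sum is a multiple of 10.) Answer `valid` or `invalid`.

From the right, keep odd positions and double even positions (subtract 9 from any doubled value over 9):
  doubled (positions 2,4,...): 7 4 7 2 3 1 9 → sum 33
  kept (positions 1,3,...): 4 3 7 4 0 2 7 → sum 27
Total = 60.
60 mod 10 = 0, so the number is valid.

valid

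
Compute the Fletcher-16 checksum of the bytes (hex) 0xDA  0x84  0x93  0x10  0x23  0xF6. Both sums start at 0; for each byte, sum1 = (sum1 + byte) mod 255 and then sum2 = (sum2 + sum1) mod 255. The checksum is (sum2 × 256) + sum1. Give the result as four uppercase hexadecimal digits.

731D

Running sums (mod 255):
  after byte 0 (0xDA): sum1=218, sum2=218
  after byte 1 (0x84): sum1=95, sum2=58
  after byte 2 (0x93): sum1=242, sum2=45
  after byte 3 (0x10): sum1=3, sum2=48
  after byte 4 (0x23): sum1=38, sum2=86
  after byte 5 (0xF6): sum1=29, sum2=115
Checksum = sum2·256 + sum1 = 115·256 + 29 = 29469 = 0x731D.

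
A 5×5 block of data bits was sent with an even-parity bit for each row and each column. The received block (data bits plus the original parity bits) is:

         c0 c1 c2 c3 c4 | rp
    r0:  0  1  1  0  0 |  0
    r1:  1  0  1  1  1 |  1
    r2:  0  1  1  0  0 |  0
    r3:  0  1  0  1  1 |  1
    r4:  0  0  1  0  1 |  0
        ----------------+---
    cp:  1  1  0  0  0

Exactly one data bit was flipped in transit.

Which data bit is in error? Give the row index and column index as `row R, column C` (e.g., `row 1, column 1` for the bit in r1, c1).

row 1, column 4

Recompute each row's even parity and compare to rp:
  r0: data parity 0, sent rp 0 → ok
  r1: data parity 0, sent rp 1 → mismatch
  r2: data parity 0, sent rp 0 → ok
  r3: data parity 1, sent rp 1 → ok
  r4: data parity 0, sent rp 0 → ok
Recompute each column's even parity and compare to cp:
  c0: data parity 1, sent cp 1 → ok
  c1: data parity 1, sent cp 1 → ok
  c2: data parity 0, sent cp 0 → ok
  c3: data parity 0, sent cp 0 → ok
  c4: data parity 1, sent cp 0 → mismatch
Exactly one row (r1) and one column (c4) fail → the flipped bit is at their intersection.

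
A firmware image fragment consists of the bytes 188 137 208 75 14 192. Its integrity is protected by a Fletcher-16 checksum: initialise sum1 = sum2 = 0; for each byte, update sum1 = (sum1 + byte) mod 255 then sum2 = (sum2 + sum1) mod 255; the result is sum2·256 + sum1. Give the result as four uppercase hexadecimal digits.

Running sums (mod 255):
  after byte 0 (188): sum1=188, sum2=188
  after byte 1 (137): sum1=70, sum2=3
  after byte 2 (208): sum1=23, sum2=26
  after byte 3 (75): sum1=98, sum2=124
  after byte 4 (14): sum1=112, sum2=236
  after byte 5 (192): sum1=49, sum2=30
Checksum = sum2·256 + sum1 = 30·256 + 49 = 7729 = 0x1E31.

1E31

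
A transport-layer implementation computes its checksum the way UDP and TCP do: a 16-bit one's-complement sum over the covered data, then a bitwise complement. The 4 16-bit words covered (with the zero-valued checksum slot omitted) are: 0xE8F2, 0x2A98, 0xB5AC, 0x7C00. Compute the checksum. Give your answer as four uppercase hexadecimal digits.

One's-complement addition (fold any carry out of bit 15 back into bit 0):
  0xE8F2 + 0x2A98 = 0x1138A → wrap carry → 0x138B
  0x138B + 0xB5AC = 0x0C937
  0xC937 + 0x7C00 = 0x14537 → wrap carry → 0x4538
One's-complement sum = 0x4538.
Checksum = ~0x4538 & 0xFFFF = 0xBAC7.

BAC7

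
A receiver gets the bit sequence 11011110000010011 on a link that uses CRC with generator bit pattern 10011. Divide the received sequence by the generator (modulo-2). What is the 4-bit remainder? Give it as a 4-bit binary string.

1000

Modulo-2 division of 11011110000010011 by 10011:
  pos 0: 11011 XOR 10011 = 01000
  pos 1: 10001 XOR 10011 = 00010
  pos 4: 10100 XOR 10011 = 00111
  pos 6: 11100 XOR 10011 = 01111
  pos 7: 11110 XOR 10011 = 01101
  pos 8: 11011 XOR 10011 = 01000
  pos 9: 10000 XOR 10011 = 00011
  pos 12: 11011 XOR 10011 = 01000
Remainder = 1000 (nonzero — an error is detected).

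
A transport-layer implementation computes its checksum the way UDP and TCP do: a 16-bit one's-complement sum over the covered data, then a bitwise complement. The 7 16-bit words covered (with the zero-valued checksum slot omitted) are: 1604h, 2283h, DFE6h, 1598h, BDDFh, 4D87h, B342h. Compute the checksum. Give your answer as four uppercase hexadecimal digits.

1350

One's-complement addition (fold any carry out of bit 15 back into bit 0):
  0x1604 + 0x2283 = 0x03887
  0x3887 + 0xDFE6 = 0x1186D → wrap carry → 0x186E
  0x186E + 0x1598 = 0x02E06
  0x2E06 + 0xBDDF = 0x0EBE5
  0xEBE5 + 0x4D87 = 0x1396C → wrap carry → 0x396D
  0x396D + 0xB342 = 0x0ECAF
One's-complement sum = 0xECAF.
Checksum = ~0xECAF & 0xFFFF = 0x1350.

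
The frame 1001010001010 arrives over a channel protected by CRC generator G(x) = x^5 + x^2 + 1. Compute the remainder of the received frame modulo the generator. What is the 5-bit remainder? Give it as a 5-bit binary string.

Modulo-2 division of 1001010001010 by 100101:
  pos 0: 100101 XOR 100101 = 000000
Remainder = 01010 (nonzero — an error is detected).

01010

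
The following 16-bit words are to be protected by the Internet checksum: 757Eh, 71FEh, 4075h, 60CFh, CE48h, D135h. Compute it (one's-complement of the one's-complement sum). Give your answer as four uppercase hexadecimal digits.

D7BF

One's-complement addition (fold any carry out of bit 15 back into bit 0):
  0x757E + 0x71FE = 0x0E77C
  0xE77C + 0x4075 = 0x127F1 → wrap carry → 0x27F2
  0x27F2 + 0x60CF = 0x088C1
  0x88C1 + 0xCE48 = 0x15709 → wrap carry → 0x570A
  0x570A + 0xD135 = 0x1283F → wrap carry → 0x2840
One's-complement sum = 0x2840.
Checksum = ~0x2840 & 0xFFFF = 0xD7BF.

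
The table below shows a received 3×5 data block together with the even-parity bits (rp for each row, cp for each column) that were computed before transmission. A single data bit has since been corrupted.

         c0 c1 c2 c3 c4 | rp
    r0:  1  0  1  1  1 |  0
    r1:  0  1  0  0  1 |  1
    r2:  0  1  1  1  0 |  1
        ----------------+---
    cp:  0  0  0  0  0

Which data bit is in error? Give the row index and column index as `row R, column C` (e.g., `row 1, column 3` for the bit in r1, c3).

Recompute each row's even parity and compare to rp:
  r0: data parity 0, sent rp 0 → ok
  r1: data parity 0, sent rp 1 → mismatch
  r2: data parity 1, sent rp 1 → ok
Recompute each column's even parity and compare to cp:
  c0: data parity 1, sent cp 0 → mismatch
  c1: data parity 0, sent cp 0 → ok
  c2: data parity 0, sent cp 0 → ok
  c3: data parity 0, sent cp 0 → ok
  c4: data parity 0, sent cp 0 → ok
Exactly one row (r1) and one column (c0) fail → the flipped bit is at their intersection.

row 1, column 0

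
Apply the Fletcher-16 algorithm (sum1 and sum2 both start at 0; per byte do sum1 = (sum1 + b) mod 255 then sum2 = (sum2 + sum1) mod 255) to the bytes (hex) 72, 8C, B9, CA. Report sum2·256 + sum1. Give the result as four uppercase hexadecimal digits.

Running sums (mod 255):
  after byte 0 (72): sum1=114, sum2=114
  after byte 1 (8C): sum1=254, sum2=113
  after byte 2 (B9): sum1=184, sum2=42
  after byte 3 (CA): sum1=131, sum2=173
Checksum = sum2·256 + sum1 = 173·256 + 131 = 44419 = 0xAD83.

AD83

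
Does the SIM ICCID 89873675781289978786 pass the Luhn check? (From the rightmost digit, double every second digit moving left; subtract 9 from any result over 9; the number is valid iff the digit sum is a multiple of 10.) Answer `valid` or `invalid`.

invalid

From the right, keep odd positions and double even positions (subtract 9 from any doubled value over 9):
  doubled (positions 2,4,...): 7 7 9 7 2 5 5 6 7 7 → sum 62
  kept (positions 1,3,...): 6 7 7 9 2 8 5 6 7 9 → sum 66
Total = 128.
128 mod 10 = 8, so the number is invalid.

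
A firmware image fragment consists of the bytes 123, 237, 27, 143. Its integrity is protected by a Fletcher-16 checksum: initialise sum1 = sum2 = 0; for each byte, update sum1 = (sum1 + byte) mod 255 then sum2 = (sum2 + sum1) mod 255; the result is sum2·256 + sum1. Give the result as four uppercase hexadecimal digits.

Running sums (mod 255):
  after byte 0 (123): sum1=123, sum2=123
  after byte 1 (237): sum1=105, sum2=228
  after byte 2 (27): sum1=132, sum2=105
  after byte 3 (143): sum1=20, sum2=125
Checksum = sum2·256 + sum1 = 125·256 + 20 = 32020 = 0x7D14.

7D14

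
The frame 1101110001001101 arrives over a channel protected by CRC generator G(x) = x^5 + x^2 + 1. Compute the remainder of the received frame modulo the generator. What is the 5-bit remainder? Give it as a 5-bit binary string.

11101

Modulo-2 division of 1101110001001101 by 100101:
  pos 0: 110111 XOR 100101 = 010010
  pos 1: 100100 XOR 100101 = 000001
  pos 6: 100100 XOR 100101 = 000001
Remainder = 11101 (nonzero — an error is detected).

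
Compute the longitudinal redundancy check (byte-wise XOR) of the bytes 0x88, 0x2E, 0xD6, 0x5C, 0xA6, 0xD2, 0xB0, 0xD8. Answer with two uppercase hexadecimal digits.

XOR the bytes together:
  start with 0x88
  0x88 ⊕ 0x2E = 0xA6
  0xA6 ⊕ 0xD6 = 0x70
  0x70 ⊕ 0x5C = 0x2C
  0x2C ⊕ 0xA6 = 0x8A
  0x8A ⊕ 0xD2 = 0x58
  0x58 ⊕ 0xB0 = 0xE8
  0xE8 ⊕ 0xD8 = 0x30

30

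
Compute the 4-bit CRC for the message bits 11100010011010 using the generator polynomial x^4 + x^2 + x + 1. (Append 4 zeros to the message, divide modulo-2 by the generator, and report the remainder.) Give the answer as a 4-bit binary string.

0100

Append 4 zeros: 111000100110100000. Divide by 10111 (XOR where the leading bit is 1):
  pos 0: 11100 XOR 10111 = 01011
  pos 1: 10110 XOR 10111 = 00001
  pos 5: 11001 XOR 10111 = 01110
  pos 6: 11101 XOR 10111 = 01010
  pos 7: 10100 XOR 10111 = 00011
  pos 10: 11100 XOR 10111 = 01011
  pos 11: 10110 XOR 10111 = 00001
Remainder (last 4 bits) = 0100. This is the CRC / FCS.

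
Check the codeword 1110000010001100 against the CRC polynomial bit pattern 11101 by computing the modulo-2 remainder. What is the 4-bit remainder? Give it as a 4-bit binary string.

0000

Modulo-2 division of 1110000010001100 by 11101:
  pos 0: 11100 XOR 11101 = 00001
  pos 4: 10001 XOR 11101 = 01100
  pos 5: 11000 XOR 11101 = 00101
  pos 7: 10100 XOR 11101 = 01001
  pos 8: 10011 XOR 11101 = 01110
  pos 9: 11101 XOR 11101 = 00000
Remainder = 0000 (zero — the frame passes the CRC check).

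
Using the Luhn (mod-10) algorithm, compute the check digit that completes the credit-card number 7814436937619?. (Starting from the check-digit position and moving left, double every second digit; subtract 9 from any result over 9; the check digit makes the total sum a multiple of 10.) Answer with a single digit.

Partial digits right→left: 9 1 6 7 3 9 6 3 4 4 1 8 7
Double every second digit counting from the check-digit position (so the 1st, 3rd, 5th, ... of the partial from the right).
  doubled (with −9 where >9): 9 3 6 3 8 2 5 → sum 36
  kept as-is: 1 7 9 3 4 8 → sum 32
Total = 36 + 32 = 68.
Check digit = (10 − (68 mod 10)) mod 10 = 2.

2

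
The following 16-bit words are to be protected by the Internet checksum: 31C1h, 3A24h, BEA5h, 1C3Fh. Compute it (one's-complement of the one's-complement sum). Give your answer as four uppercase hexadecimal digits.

One's-complement addition (fold any carry out of bit 15 back into bit 0):
  0x31C1 + 0x3A24 = 0x06BE5
  0x6BE5 + 0xBEA5 = 0x12A8A → wrap carry → 0x2A8B
  0x2A8B + 0x1C3F = 0x046CA
One's-complement sum = 0x46CA.
Checksum = ~0x46CA & 0xFFFF = 0xB935.

B935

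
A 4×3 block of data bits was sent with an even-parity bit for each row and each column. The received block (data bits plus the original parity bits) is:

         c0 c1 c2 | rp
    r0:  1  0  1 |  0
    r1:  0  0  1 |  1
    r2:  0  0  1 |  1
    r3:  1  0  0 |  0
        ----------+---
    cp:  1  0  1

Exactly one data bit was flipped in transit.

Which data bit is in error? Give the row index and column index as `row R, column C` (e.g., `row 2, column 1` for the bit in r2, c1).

row 3, column 0

Recompute each row's even parity and compare to rp:
  r0: data parity 0, sent rp 0 → ok
  r1: data parity 1, sent rp 1 → ok
  r2: data parity 1, sent rp 1 → ok
  r3: data parity 1, sent rp 0 → mismatch
Recompute each column's even parity and compare to cp:
  c0: data parity 0, sent cp 1 → mismatch
  c1: data parity 0, sent cp 0 → ok
  c2: data parity 1, sent cp 1 → ok
Exactly one row (r3) and one column (c0) fail → the flipped bit is at their intersection.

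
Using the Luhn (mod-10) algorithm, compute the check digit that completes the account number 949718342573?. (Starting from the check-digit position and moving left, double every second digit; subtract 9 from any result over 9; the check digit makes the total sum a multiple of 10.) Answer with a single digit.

4

Partial digits right→left: 3 7 5 2 4 3 8 1 7 9 4 9
Double every second digit counting from the check-digit position (so the 1st, 3rd, 5th, ... of the partial from the right).
  doubled (with −9 where >9): 6 1 8 7 5 8 → sum 35
  kept as-is: 7 2 3 1 9 9 → sum 31
Total = 35 + 31 = 66.
Check digit = (10 − (66 mod 10)) mod 10 = 4.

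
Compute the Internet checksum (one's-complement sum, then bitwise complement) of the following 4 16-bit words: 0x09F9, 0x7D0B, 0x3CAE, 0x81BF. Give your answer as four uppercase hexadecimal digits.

BA8D

One's-complement addition (fold any carry out of bit 15 back into bit 0):
  0x09F9 + 0x7D0B = 0x08704
  0x8704 + 0x3CAE = 0x0C3B2
  0xC3B2 + 0x81BF = 0x14571 → wrap carry → 0x4572
One's-complement sum = 0x4572.
Checksum = ~0x4572 & 0xFFFF = 0xBA8D.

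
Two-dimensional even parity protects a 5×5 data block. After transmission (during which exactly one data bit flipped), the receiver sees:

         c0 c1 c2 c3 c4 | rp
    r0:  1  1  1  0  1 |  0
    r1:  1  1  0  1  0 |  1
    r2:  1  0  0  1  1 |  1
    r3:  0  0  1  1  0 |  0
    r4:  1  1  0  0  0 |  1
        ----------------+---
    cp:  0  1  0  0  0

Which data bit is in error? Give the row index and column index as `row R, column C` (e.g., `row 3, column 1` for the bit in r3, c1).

row 4, column 3

Recompute each row's even parity and compare to rp:
  r0: data parity 0, sent rp 0 → ok
  r1: data parity 1, sent rp 1 → ok
  r2: data parity 1, sent rp 1 → ok
  r3: data parity 0, sent rp 0 → ok
  r4: data parity 0, sent rp 1 → mismatch
Recompute each column's even parity and compare to cp:
  c0: data parity 0, sent cp 0 → ok
  c1: data parity 1, sent cp 1 → ok
  c2: data parity 0, sent cp 0 → ok
  c3: data parity 1, sent cp 0 → mismatch
  c4: data parity 0, sent cp 0 → ok
Exactly one row (r4) and one column (c3) fail → the flipped bit is at their intersection.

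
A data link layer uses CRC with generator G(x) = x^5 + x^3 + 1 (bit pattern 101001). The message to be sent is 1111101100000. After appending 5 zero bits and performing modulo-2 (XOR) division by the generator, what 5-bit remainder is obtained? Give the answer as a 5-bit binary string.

Append 5 zeros: 111110110000000000. Divide by 101001 (XOR where the leading bit is 1):
  pos 0: 111110 XOR 101001 = 010111
  pos 1: 101111 XOR 101001 = 000110
  pos 4: 110100 XOR 101001 = 011101
  pos 5: 111010 XOR 101001 = 010011
  pos 6: 100110 XOR 101001 = 001111
  pos 8: 111100 XOR 101001 = 010101
  pos 9: 101010 XOR 101001 = 000011
Remainder (last 5 bits) = 11000. This is the CRC / FCS.

11000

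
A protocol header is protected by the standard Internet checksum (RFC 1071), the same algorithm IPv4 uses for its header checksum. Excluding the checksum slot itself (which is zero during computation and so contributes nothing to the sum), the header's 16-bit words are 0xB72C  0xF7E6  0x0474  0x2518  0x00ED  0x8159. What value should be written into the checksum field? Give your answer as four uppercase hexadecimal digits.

One's-complement addition (fold any carry out of bit 15 back into bit 0):
  0xB72C + 0xF7E6 = 0x1AF12 → wrap carry → 0xAF13
  0xAF13 + 0x0474 = 0x0B387
  0xB387 + 0x2518 = 0x0D89F
  0xD89F + 0x00ED = 0x0D98C
  0xD98C + 0x8159 = 0x15AE5 → wrap carry → 0x5AE6
One's-complement sum = 0x5AE6.
Checksum = ~0x5AE6 & 0xFFFF = 0xA519.

A519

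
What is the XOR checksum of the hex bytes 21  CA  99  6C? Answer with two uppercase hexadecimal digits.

XOR the bytes together:
  start with 0x21
  0x21 ⊕ 0xCA = 0xEB
  0xEB ⊕ 0x99 = 0x72
  0x72 ⊕ 0x6C = 0x1E

1E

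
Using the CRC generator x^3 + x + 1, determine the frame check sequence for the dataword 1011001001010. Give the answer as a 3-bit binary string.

111

Append 3 zeros: 1011001001010000. Divide by 1011 (XOR where the leading bit is 1):
  pos 0: 1011 XOR 1011 = 0000
  pos 6: 1001 XOR 1011 = 0010
  pos 8: 1001 XOR 1011 = 0010
  pos 10: 1000 XOR 1011 = 0011
  pos 12: 1100 XOR 1011 = 0111
Remainder (last 3 bits) = 111. This is the CRC / FCS.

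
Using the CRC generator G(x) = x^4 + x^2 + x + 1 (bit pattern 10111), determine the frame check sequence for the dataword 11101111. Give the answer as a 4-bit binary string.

1000

Append 4 zeros: 111011110000. Divide by 10111 (XOR where the leading bit is 1):
  pos 0: 11101 XOR 10111 = 01010
  pos 1: 10101 XOR 10111 = 00010
  pos 4: 10110 XOR 10111 = 00001
Remainder (last 4 bits) = 1000. This is the CRC / FCS.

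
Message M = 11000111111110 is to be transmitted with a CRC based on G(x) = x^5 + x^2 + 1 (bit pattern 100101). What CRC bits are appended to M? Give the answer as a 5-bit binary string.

Append 5 zeros: 1100011111111000000. Divide by 100101 (XOR where the leading bit is 1):
  pos 0: 110001 XOR 100101 = 010100
  pos 1: 101001 XOR 100101 = 001100
  pos 3: 110011 XOR 100101 = 010110
  pos 4: 101101 XOR 100101 = 001000
  pos 6: 100011 XOR 100101 = 000110
  pos 9: 110100 XOR 100101 = 010001
  pos 10: 100010 XOR 100101 = 000111
  pos 13: 111000 XOR 100101 = 011101
Remainder (last 5 bits) = 11101. This is the CRC / FCS.

11101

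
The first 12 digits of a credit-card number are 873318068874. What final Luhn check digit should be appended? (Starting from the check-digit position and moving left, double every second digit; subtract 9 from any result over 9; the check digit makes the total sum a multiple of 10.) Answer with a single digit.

7

Partial digits right→left: 4 7 8 8 6 0 8 1 3 3 7 8
Double every second digit counting from the check-digit position (so the 1st, 3rd, 5th, ... of the partial from the right).
  doubled (with −9 where >9): 8 7 3 7 6 5 → sum 36
  kept as-is: 7 8 0 1 3 8 → sum 27
Total = 36 + 27 = 63.
Check digit = (10 − (63 mod 10)) mod 10 = 7.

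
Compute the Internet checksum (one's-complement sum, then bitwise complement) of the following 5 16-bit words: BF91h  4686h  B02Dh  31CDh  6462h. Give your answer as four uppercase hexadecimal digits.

B38A

One's-complement addition (fold any carry out of bit 15 back into bit 0):
  0xBF91 + 0x4686 = 0x10617 → wrap carry → 0x0618
  0x0618 + 0xB02D = 0x0B645
  0xB645 + 0x31CD = 0x0E812
  0xE812 + 0x6462 = 0x14C74 → wrap carry → 0x4C75
One's-complement sum = 0x4C75.
Checksum = ~0x4C75 & 0xFFFF = 0xB38A.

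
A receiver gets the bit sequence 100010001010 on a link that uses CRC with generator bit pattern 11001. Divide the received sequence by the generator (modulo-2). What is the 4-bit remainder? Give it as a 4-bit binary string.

0000

Modulo-2 division of 100010001010 by 11001:
  pos 0: 10001 XOR 11001 = 01000
  pos 1: 10000 XOR 11001 = 01001
  pos 2: 10010 XOR 11001 = 01011
  pos 3: 10110 XOR 11001 = 01111
  pos 4: 11111 XOR 11001 = 00110
  pos 6: 11001 XOR 11001 = 00000
Remainder = 0000 (zero — the frame passes the CRC check).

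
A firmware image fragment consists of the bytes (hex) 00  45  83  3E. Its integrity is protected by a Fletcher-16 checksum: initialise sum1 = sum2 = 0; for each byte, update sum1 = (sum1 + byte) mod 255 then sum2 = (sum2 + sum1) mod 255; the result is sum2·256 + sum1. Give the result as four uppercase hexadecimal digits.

1507

Running sums (mod 255):
  after byte 0 (00): sum1=0, sum2=0
  after byte 1 (45): sum1=69, sum2=69
  after byte 2 (83): sum1=200, sum2=14
  after byte 3 (3E): sum1=7, sum2=21
Checksum = sum2·256 + sum1 = 21·256 + 7 = 5383 = 0x1507.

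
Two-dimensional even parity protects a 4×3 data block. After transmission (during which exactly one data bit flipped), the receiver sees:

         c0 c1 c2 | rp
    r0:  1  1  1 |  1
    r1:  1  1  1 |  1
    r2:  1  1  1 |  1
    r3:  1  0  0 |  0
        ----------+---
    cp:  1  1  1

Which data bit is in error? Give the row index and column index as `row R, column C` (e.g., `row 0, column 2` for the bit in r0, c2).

row 3, column 0

Recompute each row's even parity and compare to rp:
  r0: data parity 1, sent rp 1 → ok
  r1: data parity 1, sent rp 1 → ok
  r2: data parity 1, sent rp 1 → ok
  r3: data parity 1, sent rp 0 → mismatch
Recompute each column's even parity and compare to cp:
  c0: data parity 0, sent cp 1 → mismatch
  c1: data parity 1, sent cp 1 → ok
  c2: data parity 1, sent cp 1 → ok
Exactly one row (r3) and one column (c0) fail → the flipped bit is at their intersection.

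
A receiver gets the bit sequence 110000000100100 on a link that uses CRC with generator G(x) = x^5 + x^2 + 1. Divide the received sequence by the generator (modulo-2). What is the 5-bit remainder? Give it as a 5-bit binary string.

Modulo-2 division of 110000000100100 by 100101:
  pos 0: 110000 XOR 100101 = 010101
  pos 1: 101010 XOR 100101 = 001111
  pos 3: 111100 XOR 100101 = 011001
  pos 4: 110011 XOR 100101 = 010110
  pos 5: 101100 XOR 100101 = 001001
  pos 7: 100101 XOR 100101 = 000000
Remainder = 00000 (zero — the frame passes the CRC check).

00000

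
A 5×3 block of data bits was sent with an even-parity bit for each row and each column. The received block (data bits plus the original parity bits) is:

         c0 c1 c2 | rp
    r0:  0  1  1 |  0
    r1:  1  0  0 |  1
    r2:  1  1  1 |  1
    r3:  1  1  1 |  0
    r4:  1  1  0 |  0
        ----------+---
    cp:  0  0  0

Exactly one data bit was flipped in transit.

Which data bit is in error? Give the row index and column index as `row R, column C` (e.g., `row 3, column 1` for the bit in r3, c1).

row 3, column 2

Recompute each row's even parity and compare to rp:
  r0: data parity 0, sent rp 0 → ok
  r1: data parity 1, sent rp 1 → ok
  r2: data parity 1, sent rp 1 → ok
  r3: data parity 1, sent rp 0 → mismatch
  r4: data parity 0, sent rp 0 → ok
Recompute each column's even parity and compare to cp:
  c0: data parity 0, sent cp 0 → ok
  c1: data parity 0, sent cp 0 → ok
  c2: data parity 1, sent cp 0 → mismatch
Exactly one row (r3) and one column (c2) fail → the flipped bit is at their intersection.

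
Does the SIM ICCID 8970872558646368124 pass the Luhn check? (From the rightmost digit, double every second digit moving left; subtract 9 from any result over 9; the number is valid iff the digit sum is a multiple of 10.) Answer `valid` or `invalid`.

valid

From the right, keep odd positions and double even positions (subtract 9 from any doubled value over 9):
  doubled (positions 2,4,...): 4 7 6 8 7 1 5 0 9 → sum 47
  kept (positions 1,3,...): 4 1 6 6 6 5 2 8 7 8 → sum 53
Total = 100.
100 mod 10 = 0, so the number is valid.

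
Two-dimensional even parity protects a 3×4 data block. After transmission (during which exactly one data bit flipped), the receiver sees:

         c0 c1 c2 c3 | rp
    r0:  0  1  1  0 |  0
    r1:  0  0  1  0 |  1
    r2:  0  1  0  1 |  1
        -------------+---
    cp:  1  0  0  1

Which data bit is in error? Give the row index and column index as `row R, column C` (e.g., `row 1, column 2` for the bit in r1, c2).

row 2, column 0

Recompute each row's even parity and compare to rp:
  r0: data parity 0, sent rp 0 → ok
  r1: data parity 1, sent rp 1 → ok
  r2: data parity 0, sent rp 1 → mismatch
Recompute each column's even parity and compare to cp:
  c0: data parity 0, sent cp 1 → mismatch
  c1: data parity 0, sent cp 0 → ok
  c2: data parity 0, sent cp 0 → ok
  c3: data parity 1, sent cp 1 → ok
Exactly one row (r2) and one column (c0) fail → the flipped bit is at their intersection.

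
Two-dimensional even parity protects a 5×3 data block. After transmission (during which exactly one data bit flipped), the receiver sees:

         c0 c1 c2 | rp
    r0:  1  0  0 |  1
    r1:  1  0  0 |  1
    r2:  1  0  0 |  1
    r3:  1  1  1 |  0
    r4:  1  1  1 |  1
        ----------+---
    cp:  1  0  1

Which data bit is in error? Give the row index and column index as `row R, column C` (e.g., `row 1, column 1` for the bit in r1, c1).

row 3, column 2

Recompute each row's even parity and compare to rp:
  r0: data parity 1, sent rp 1 → ok
  r1: data parity 1, sent rp 1 → ok
  r2: data parity 1, sent rp 1 → ok
  r3: data parity 1, sent rp 0 → mismatch
  r4: data parity 1, sent rp 1 → ok
Recompute each column's even parity and compare to cp:
  c0: data parity 1, sent cp 1 → ok
  c1: data parity 0, sent cp 0 → ok
  c2: data parity 0, sent cp 1 → mismatch
Exactly one row (r3) and one column (c2) fail → the flipped bit is at their intersection.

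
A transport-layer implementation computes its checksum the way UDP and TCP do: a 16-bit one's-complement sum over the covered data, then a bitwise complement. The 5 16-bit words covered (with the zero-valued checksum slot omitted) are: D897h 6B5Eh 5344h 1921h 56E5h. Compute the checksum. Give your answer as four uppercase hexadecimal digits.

One's-complement addition (fold any carry out of bit 15 back into bit 0):
  0xD897 + 0x6B5E = 0x143F5 → wrap carry → 0x43F6
  0x43F6 + 0x5344 = 0x0973A
  0x973A + 0x1921 = 0x0B05B
  0xB05B + 0x56E5 = 0x10740 → wrap carry → 0x0741
One's-complement sum = 0x0741.
Checksum = ~0x0741 & 0xFFFF = 0xF8BE.

F8BE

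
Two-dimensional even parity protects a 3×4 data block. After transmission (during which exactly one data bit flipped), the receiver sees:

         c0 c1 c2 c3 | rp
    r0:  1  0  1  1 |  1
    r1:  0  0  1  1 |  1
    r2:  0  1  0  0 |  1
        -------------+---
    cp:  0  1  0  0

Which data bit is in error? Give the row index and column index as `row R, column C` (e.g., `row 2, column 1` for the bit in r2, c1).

row 1, column 0

Recompute each row's even parity and compare to rp:
  r0: data parity 1, sent rp 1 → ok
  r1: data parity 0, sent rp 1 → mismatch
  r2: data parity 1, sent rp 1 → ok
Recompute each column's even parity and compare to cp:
  c0: data parity 1, sent cp 0 → mismatch
  c1: data parity 1, sent cp 1 → ok
  c2: data parity 0, sent cp 0 → ok
  c3: data parity 0, sent cp 0 → ok
Exactly one row (r1) and one column (c0) fail → the flipped bit is at their intersection.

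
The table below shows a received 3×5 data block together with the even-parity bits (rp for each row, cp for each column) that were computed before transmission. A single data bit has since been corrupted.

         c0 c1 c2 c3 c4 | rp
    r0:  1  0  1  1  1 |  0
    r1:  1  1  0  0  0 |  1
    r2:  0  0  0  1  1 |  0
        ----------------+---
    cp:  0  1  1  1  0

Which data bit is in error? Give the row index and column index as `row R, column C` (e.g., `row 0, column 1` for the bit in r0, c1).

Recompute each row's even parity and compare to rp:
  r0: data parity 0, sent rp 0 → ok
  r1: data parity 0, sent rp 1 → mismatch
  r2: data parity 0, sent rp 0 → ok
Recompute each column's even parity and compare to cp:
  c0: data parity 0, sent cp 0 → ok
  c1: data parity 1, sent cp 1 → ok
  c2: data parity 1, sent cp 1 → ok
  c3: data parity 0, sent cp 1 → mismatch
  c4: data parity 0, sent cp 0 → ok
Exactly one row (r1) and one column (c3) fail → the flipped bit is at their intersection.

row 1, column 3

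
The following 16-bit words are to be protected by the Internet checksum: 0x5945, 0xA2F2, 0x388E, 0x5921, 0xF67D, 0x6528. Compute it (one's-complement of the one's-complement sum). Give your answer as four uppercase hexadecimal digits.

1672

One's-complement addition (fold any carry out of bit 15 back into bit 0):
  0x5945 + 0xA2F2 = 0x0FC37
  0xFC37 + 0x388E = 0x134C5 → wrap carry → 0x34C6
  0x34C6 + 0x5921 = 0x08DE7
  0x8DE7 + 0xF67D = 0x18464 → wrap carry → 0x8465
  0x8465 + 0x6528 = 0x0E98D
One's-complement sum = 0xE98D.
Checksum = ~0xE98D & 0xFFFF = 0x1672.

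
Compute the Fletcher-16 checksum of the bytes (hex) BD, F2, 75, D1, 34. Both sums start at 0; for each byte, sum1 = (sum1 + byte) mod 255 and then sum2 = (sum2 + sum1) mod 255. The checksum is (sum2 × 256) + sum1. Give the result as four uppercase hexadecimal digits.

B82C

Running sums (mod 255):
  after byte 0 (BD): sum1=189, sum2=189
  after byte 1 (F2): sum1=176, sum2=110
  after byte 2 (75): sum1=38, sum2=148
  after byte 3 (D1): sum1=247, sum2=140
  after byte 4 (34): sum1=44, sum2=184
Checksum = sum2·256 + sum1 = 184·256 + 44 = 47148 = 0xB82C.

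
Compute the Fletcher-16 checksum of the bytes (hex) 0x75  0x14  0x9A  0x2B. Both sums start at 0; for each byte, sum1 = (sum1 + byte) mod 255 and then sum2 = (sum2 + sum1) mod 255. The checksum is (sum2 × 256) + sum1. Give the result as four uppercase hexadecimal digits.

724F

Running sums (mod 255):
  after byte 0 (0x75): sum1=117, sum2=117
  after byte 1 (0x14): sum1=137, sum2=254
  after byte 2 (0x9A): sum1=36, sum2=35
  after byte 3 (0x2B): sum1=79, sum2=114
Checksum = sum2·256 + sum1 = 114·256 + 79 = 29263 = 0x724F.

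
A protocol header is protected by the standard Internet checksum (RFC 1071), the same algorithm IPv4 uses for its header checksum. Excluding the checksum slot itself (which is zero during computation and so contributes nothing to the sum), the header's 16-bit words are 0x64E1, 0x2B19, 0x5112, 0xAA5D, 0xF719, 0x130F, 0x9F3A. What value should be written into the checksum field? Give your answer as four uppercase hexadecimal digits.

CB31

One's-complement addition (fold any carry out of bit 15 back into bit 0):
  0x64E1 + 0x2B19 = 0x08FFA
  0x8FFA + 0x5112 = 0x0E10C
  0xE10C + 0xAA5D = 0x18B69 → wrap carry → 0x8B6A
  0x8B6A + 0xF719 = 0x18283 → wrap carry → 0x8284
  0x8284 + 0x130F = 0x09593
  0x9593 + 0x9F3A = 0x134CD → wrap carry → 0x34CE
One's-complement sum = 0x34CE.
Checksum = ~0x34CE & 0xFFFF = 0xCB31.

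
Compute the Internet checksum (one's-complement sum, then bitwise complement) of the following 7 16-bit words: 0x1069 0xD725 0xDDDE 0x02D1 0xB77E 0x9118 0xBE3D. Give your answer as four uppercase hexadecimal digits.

One's-complement addition (fold any carry out of bit 15 back into bit 0):
  0x1069 + 0xD725 = 0x0E78E
  0xE78E + 0xDDDE = 0x1C56C → wrap carry → 0xC56D
  0xC56D + 0x02D1 = 0x0C83E
  0xC83E + 0xB77E = 0x17FBC → wrap carry → 0x7FBD
  0x7FBD + 0x9118 = 0x110D5 → wrap carry → 0x10D6
  0x10D6 + 0xBE3D = 0x0CF13
One's-complement sum = 0xCF13.
Checksum = ~0xCF13 & 0xFFFF = 0x30EC.

30EC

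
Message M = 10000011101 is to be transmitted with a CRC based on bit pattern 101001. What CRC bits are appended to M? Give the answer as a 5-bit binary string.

Append 5 zeros: 1000001110100000. Divide by 101001 (XOR where the leading bit is 1):
  pos 0: 100000 XOR 101001 = 001001
  pos 2: 100111 XOR 101001 = 001110
  pos 4: 111010 XOR 101001 = 010011
  pos 5: 100111 XOR 101001 = 001110
  pos 7: 111000 XOR 101001 = 010001
  pos 8: 100010 XOR 101001 = 001011
  pos 10: 101100 XOR 101001 = 000101
Remainder (last 5 bits) = 00101. This is the CRC / FCS.

00101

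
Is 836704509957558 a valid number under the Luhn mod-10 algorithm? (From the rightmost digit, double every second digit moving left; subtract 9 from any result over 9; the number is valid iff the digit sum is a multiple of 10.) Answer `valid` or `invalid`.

From the right, keep odd positions and double even positions (subtract 9 from any doubled value over 9):
  doubled (positions 2,4,...): 1 5 9 0 8 5 6 → sum 34
  kept (positions 1,3,...): 8 5 5 9 5 0 6 8 → sum 46
Total = 80.
80 mod 10 = 0, so the number is valid.

valid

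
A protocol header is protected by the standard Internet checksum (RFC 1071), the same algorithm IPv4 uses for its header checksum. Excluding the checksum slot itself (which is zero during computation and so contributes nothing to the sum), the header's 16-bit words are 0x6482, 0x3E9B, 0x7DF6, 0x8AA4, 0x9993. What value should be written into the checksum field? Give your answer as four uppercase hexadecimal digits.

BAB3

One's-complement addition (fold any carry out of bit 15 back into bit 0):
  0x6482 + 0x3E9B = 0x0A31D
  0xA31D + 0x7DF6 = 0x12113 → wrap carry → 0x2114
  0x2114 + 0x8AA4 = 0x0ABB8
  0xABB8 + 0x9993 = 0x1454B → wrap carry → 0x454C
One's-complement sum = 0x454C.
Checksum = ~0x454C & 0xFFFF = 0xBAB3.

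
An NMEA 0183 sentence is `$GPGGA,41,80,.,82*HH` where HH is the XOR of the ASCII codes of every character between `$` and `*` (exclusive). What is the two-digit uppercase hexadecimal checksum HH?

XOR the ASCII codes of the payload characters:
  'G' = 0x47 → acc = 0x47
  'P' = 0x50 → acc = 0x17
  'G' = 0x47 → acc = 0x50
  'G' = 0x47 → acc = 0x17
  'A' = 0x41 → acc = 0x56
  ',' = 0x2C → acc = 0x7A
  '4' = 0x34 → acc = 0x4E
  '1' = 0x31 → acc = 0x7F
  ',' = 0x2C → acc = 0x53
  '8' = 0x38 → acc = 0x6B
  '0' = 0x30 → acc = 0x5B
  ',' = 0x2C → acc = 0x77
  '.' = 0x2E → acc = 0x59
  ',' = 0x2C → acc = 0x75
  '8' = 0x38 → acc = 0x4D
  '2' = 0x32 → acc = 0x7F
Checksum = 0x7F.

7F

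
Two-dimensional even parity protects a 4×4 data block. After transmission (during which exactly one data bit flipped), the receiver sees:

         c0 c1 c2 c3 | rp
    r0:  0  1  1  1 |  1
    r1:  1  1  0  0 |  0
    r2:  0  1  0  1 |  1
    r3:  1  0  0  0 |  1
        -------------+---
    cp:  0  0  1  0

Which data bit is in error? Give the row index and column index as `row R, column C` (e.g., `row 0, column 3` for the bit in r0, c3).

Recompute each row's even parity and compare to rp:
  r0: data parity 1, sent rp 1 → ok
  r1: data parity 0, sent rp 0 → ok
  r2: data parity 0, sent rp 1 → mismatch
  r3: data parity 1, sent rp 1 → ok
Recompute each column's even parity and compare to cp:
  c0: data parity 0, sent cp 0 → ok
  c1: data parity 1, sent cp 0 → mismatch
  c2: data parity 1, sent cp 1 → ok
  c3: data parity 0, sent cp 0 → ok
Exactly one row (r2) and one column (c1) fail → the flipped bit is at their intersection.

row 2, column 1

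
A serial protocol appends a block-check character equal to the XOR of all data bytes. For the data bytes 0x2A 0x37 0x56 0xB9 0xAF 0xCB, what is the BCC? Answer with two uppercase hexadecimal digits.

96

XOR the bytes together:
  start with 0x2A
  0x2A ⊕ 0x37 = 0x1D
  0x1D ⊕ 0x56 = 0x4B
  0x4B ⊕ 0xB9 = 0xF2
  0xF2 ⊕ 0xAF = 0x5D
  0x5D ⊕ 0xCB = 0x96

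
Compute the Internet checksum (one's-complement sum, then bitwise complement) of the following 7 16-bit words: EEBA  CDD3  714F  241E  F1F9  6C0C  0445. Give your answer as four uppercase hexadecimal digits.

One's-complement addition (fold any carry out of bit 15 back into bit 0):
  0xEEBA + 0xCDD3 = 0x1BC8D → wrap carry → 0xBC8E
  0xBC8E + 0x714F = 0x12DDD → wrap carry → 0x2DDE
  0x2DDE + 0x241E = 0x051FC
  0x51FC + 0xF1F9 = 0x143F5 → wrap carry → 0x43F6
  0x43F6 + 0x6C0C = 0x0B002
  0xB002 + 0x0445 = 0x0B447
One's-complement sum = 0xB447.
Checksum = ~0xB447 & 0xFFFF = 0x4BB8.

4BB8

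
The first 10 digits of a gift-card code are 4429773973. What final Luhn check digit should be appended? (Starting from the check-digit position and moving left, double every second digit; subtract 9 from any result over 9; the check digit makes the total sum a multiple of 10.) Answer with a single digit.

0

Partial digits right→left: 3 7 9 3 7 7 9 2 4 4
Double every second digit counting from the check-digit position (so the 1st, 3rd, 5th, ... of the partial from the right).
  doubled (with −9 where >9): 6 9 5 9 8 → sum 37
  kept as-is: 7 3 7 2 4 → sum 23
Total = 37 + 23 = 60.
Check digit = (10 − (60 mod 10)) mod 10 = 0.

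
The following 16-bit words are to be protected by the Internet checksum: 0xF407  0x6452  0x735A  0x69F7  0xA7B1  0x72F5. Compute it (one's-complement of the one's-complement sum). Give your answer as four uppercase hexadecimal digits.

One's-complement addition (fold any carry out of bit 15 back into bit 0):
  0xF407 + 0x6452 = 0x15859 → wrap carry → 0x585A
  0x585A + 0x735A = 0x0CBB4
  0xCBB4 + 0x69F7 = 0x135AB → wrap carry → 0x35AC
  0x35AC + 0xA7B1 = 0x0DD5D
  0xDD5D + 0x72F5 = 0x15052 → wrap carry → 0x5053
One's-complement sum = 0x5053.
Checksum = ~0x5053 & 0xFFFF = 0xAFAC.

AFAC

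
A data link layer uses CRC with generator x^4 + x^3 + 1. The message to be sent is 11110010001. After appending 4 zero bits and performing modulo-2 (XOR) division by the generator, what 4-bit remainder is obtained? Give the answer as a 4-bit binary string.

0011

Append 4 zeros: 111100100010000. Divide by 11001 (XOR where the leading bit is 1):
  pos 0: 11110 XOR 11001 = 00111
  pos 2: 11101 XOR 11001 = 00100
  pos 4: 10000 XOR 11001 = 01001
  pos 5: 10010 XOR 11001 = 01011
  pos 6: 10111 XOR 11001 = 01110
  pos 7: 11100 XOR 11001 = 00101
  pos 9: 10100 XOR 11001 = 01101
  pos 10: 11010 XOR 11001 = 00011
Remainder (last 4 bits) = 0011. This is the CRC / FCS.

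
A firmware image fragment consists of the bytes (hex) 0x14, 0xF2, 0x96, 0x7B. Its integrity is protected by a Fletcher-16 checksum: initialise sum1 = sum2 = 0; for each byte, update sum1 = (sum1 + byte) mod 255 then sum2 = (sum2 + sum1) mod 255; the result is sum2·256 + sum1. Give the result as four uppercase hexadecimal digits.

Running sums (mod 255):
  after byte 0 (0x14): sum1=20, sum2=20
  after byte 1 (0xF2): sum1=7, sum2=27
  after byte 2 (0x96): sum1=157, sum2=184
  after byte 3 (0x7B): sum1=25, sum2=209
Checksum = sum2·256 + sum1 = 209·256 + 25 = 53529 = 0xD119.

D119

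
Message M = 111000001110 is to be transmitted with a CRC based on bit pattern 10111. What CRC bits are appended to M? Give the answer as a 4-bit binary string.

Append 4 zeros: 1110000011100000. Divide by 10111 (XOR where the leading bit is 1):
  pos 0: 11100 XOR 10111 = 01011
  pos 1: 10110 XOR 10111 = 00001
  pos 5: 10011 XOR 10111 = 00100
  pos 7: 10010 XOR 10111 = 00101
  pos 9: 10100 XOR 10111 = 00011
Remainder (last 4 bits) = 1100. This is the CRC / FCS.

1100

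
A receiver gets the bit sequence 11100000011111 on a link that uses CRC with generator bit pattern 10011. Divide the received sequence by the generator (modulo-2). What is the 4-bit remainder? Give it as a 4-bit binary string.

Modulo-2 division of 11100000011111 by 10011:
  pos 0: 11100 XOR 10011 = 01111
  pos 1: 11110 XOR 10011 = 01101
  pos 2: 11010 XOR 10011 = 01001
  pos 3: 10010 XOR 10011 = 00001
  pos 7: 10111 XOR 10011 = 00100
  pos 9: 10011 XOR 10011 = 00000
Remainder = 0000 (zero — the frame passes the CRC check).

0000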